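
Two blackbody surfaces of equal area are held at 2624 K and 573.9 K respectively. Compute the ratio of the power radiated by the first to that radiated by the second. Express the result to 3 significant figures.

P₁/P₂ ≈ 437

With equal areas, P₁/P₂ = (T₁/T₂)⁴ = (2624/573.9)⁴ = 437.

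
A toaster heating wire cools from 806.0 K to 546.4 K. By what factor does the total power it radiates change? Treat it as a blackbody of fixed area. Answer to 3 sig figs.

P ∝ T⁴, so P₂/P₁ = (T₂/T₁)⁴ = (546.4/806.0)⁴ = (0.677916)⁴ = 0.211.

P₂/P₁ ≈ 0.211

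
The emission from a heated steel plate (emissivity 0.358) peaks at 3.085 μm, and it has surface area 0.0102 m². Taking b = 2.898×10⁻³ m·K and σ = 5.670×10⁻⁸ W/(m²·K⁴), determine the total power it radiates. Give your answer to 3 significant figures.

P ≈ 161 W

Wien's law: T = b/λ_max = 2.898×10⁻³/3.085×10⁻⁶ = 939.384 K.
Area A = 0.0102 m².
Then P = εσAT⁴ = 0.358×5.670×10⁻⁸×0.0102×(939.384)⁴ = 161 W.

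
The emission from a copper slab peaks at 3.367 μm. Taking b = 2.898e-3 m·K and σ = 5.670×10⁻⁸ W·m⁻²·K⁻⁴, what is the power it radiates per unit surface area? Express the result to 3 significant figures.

Wien's law: T = b/λ_max = 2.898×10⁻³/3.367×10⁻⁶ = 860.707 K.
Then I = σT⁴ = 5.670×10⁻⁸×(860.707)⁴ = 3.11×10⁴ W/m².

I ≈ 3.11×10⁴ W/m²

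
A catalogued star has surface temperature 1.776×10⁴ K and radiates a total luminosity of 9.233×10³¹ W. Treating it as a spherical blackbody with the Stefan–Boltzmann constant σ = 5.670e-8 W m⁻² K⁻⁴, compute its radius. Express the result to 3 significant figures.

L = 4πR²σT⁴ ⇒ R = √(L/(4πσT⁴)).
σT⁴ = 5.64098×10⁹ W/m², so R = √(9.233×10³¹/(4π×5.64098×10⁹)) = 3.61×10¹⁰ m.

R ≈ 3.61×10¹⁰ m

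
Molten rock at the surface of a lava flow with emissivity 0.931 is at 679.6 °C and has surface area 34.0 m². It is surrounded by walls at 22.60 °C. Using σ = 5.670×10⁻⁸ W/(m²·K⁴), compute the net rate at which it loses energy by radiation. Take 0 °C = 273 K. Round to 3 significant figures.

Net loss ≈ 1.46×10⁶ W

T = 679.6 °C + 273 = 952.6 K.
Surroundings: T = 22.60 °C + 273 = 295.60 K.
Area A = 34.0 m².
Net radiated power P_net = εσA(T⁴ − T₀⁴) = 0.931×5.670×10⁻⁸×34.0×(952.6⁴ − 295.60⁴).
T⁴ − T₀⁴ = 8.23460×10¹¹ − 7.63515×10⁹ = 8.15825×10¹¹ K⁴, so P_net = 1.46×10⁶ W.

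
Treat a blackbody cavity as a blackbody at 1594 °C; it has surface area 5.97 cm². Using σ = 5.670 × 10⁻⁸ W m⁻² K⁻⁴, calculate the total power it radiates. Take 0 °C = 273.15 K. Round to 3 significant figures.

T = 1594 °C + 273.15 = 1867.15 K.
Area A = 5.97 cm² = 5.97×10⁻⁴ m².
P = σAT⁴ = 5.670×10⁻⁸ × 5.97×10⁻⁴ × (1867.15)⁴ = 411 W.

P ≈ 411 W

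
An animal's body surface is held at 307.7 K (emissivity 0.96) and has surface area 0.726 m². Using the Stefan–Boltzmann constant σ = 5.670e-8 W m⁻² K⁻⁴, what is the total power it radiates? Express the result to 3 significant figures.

Area A = 0.726 m².
P = εσAT⁴ = 0.96 × 5.670×10⁻⁸ × 0.726 × (307.7)⁴ = 354 W.

P ≈ 354 W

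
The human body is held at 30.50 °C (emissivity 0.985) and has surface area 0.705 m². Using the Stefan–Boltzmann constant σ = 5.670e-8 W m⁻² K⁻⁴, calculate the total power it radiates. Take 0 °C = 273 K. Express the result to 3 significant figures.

P ≈ 334 W

T = 30.50 °C + 273 = 303.50 K.
Area A = 0.705 m².
P = εσAT⁴ = 0.985 × 5.670×10⁻⁸ × 0.705 × (303.50)⁴ = 334 W.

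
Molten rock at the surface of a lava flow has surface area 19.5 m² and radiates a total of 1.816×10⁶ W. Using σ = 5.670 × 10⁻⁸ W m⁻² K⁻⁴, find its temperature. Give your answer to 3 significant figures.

Area A = 19.5 m².
P = σAT⁴ ⇒ T = (P/(σA))^(1/4) = (1.816×10⁶/(5.670×10⁻⁸×19.5))^(1/4) = 1.13×10³ K.

T ≈ 1.13×10³ K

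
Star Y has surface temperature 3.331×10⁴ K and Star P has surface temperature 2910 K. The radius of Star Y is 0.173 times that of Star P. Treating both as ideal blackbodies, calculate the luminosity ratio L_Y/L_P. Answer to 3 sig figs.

L_Y/L_P ≈ 514

L ∝ R²T⁴, so L_Y/L_P = (R_Y/R_P)²(T_Y/T_P)⁴ = (0.173)² × (3.331×10⁴/2910)⁴ = 0.029929 × 17168.3 = 514.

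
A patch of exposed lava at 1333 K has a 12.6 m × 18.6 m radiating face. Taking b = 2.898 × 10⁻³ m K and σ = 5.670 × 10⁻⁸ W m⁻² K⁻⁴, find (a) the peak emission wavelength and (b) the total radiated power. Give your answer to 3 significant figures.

(a) λ_max = b/T = 2.898×10⁻³/1333 = 2.174×10⁻⁶ m = 2.17 μm.
Area A = 12.6 × 18.6 = 234.36 m².
(b) P = σAT⁴ = 5.670×10⁻⁸×234.36×(1333)⁴ = 4.20×10⁷ W.

λ_max ≈ 2.17 μm; P ≈ 4.20×10⁷ W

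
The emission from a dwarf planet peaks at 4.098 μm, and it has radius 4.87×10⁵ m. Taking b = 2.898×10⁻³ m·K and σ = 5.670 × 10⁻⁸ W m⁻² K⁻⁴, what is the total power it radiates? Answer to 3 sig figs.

P ≈ 4.23×10¹⁶ W

Wien's law: T = b/λ_max = 2.898×10⁻³/4.098×10⁻⁶ = 707.174 K.
Surface area A = 4πR² = 4π(4.87×10⁵ m)² = 2.98035×10¹² m².
Then P = σAT⁴ = 5.670×10⁻⁸×2.98035×10¹²×(707.174)⁴ = 4.23×10¹⁶ W.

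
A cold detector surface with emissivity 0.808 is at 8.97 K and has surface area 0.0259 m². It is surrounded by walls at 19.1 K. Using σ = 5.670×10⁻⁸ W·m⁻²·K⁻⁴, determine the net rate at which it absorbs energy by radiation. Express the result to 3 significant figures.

Area A = 0.0259 m².
Net radiated power P_net = εσA(T⁴ − T₀⁴) = 0.808×5.670×10⁻⁸×0.0259×(8.97⁴ − 19.1⁴).
T⁴ − T₀⁴ = 6473.96 − 1.33086×10⁵ = -1.26612×10⁵ K⁴, so P_net = -1.50×10⁻⁴ W — negative, meaning a net gain of 1.50×10⁻⁴ W.

Net gain ≈ 1.50×10⁻⁴ W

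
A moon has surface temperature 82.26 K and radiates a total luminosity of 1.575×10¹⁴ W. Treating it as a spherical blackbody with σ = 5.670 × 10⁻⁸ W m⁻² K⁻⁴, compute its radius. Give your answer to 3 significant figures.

R ≈ 2.20×10⁶ m

L = 4πR²σT⁴ ⇒ R = √(L/(4πσT⁴)).
σT⁴ = 2.59620 W/m², so R = √(1.575×10¹⁴/(4π×2.59620)) = 2.20×10⁶ m.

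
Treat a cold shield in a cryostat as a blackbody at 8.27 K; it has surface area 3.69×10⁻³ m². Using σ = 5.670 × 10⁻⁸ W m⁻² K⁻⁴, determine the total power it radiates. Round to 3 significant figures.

Area A = 3.69×10⁻³ m².
P = σAT⁴ = 5.670×10⁻⁸ × 3.69×10⁻³ × (8.27)⁴ = 9.79×10⁻⁷ W.

P ≈ 9.79×10⁻⁷ W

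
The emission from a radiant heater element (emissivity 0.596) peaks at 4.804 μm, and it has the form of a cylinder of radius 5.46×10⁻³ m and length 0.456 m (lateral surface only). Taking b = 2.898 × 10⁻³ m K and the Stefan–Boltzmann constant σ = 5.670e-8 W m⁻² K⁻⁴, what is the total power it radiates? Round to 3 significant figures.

P ≈ 70.0 W

Wien's law: T = b/λ_max = 2.898×10⁻³/4.804×10⁻⁶ = 603.247 K.
Lateral area A = 2πrL = 2π×5.46×10⁻³×0.456 = 0.0156436 m².
Then P = εσAT⁴ = 0.596×5.670×10⁻⁸×0.0156436×(603.247)⁴ = 70.0 W.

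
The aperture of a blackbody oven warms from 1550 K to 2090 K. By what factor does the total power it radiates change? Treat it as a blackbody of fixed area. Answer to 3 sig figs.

P ∝ T⁴, so P₂/P₁ = (T₂/T₁)⁴ = (2090/1550)⁴ = (1.34839)⁴ = 3.31.

P₂/P₁ ≈ 3.31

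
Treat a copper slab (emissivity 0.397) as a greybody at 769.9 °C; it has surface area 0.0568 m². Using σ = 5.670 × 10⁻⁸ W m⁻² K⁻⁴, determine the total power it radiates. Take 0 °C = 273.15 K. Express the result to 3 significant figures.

T = 769.9 °C + 273.15 = 1043.05 K.
Area A = 0.0568 m².
P = εσAT⁴ = 0.397 × 5.670×10⁻⁸ × 0.0568 × (1043.05)⁴ = 1.51×10³ W.

P ≈ 1.51×10³ W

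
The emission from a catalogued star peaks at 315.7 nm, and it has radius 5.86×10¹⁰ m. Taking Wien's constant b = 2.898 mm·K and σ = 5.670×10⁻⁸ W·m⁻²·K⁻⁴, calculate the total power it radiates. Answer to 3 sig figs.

Wien's law: T = b/λ_max = 2.898×10⁻³/3.157×10⁻⁷ = 9179.60 K.
Surface area A = 4πR² = 4π(5.86×10¹⁰ m)² = 4.31524×10²² m².
Then P = σAT⁴ = 5.670×10⁻⁸×4.31524×10²²×(9179.60)⁴ = 1.74×10³¹ W.

P ≈ 1.74×10³¹ W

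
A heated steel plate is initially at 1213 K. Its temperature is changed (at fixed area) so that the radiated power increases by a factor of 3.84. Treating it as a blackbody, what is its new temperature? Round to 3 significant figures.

T₂ ≈ 1.70×10³ K

P ∝ T⁴, so T₂/T₁ = (P₂/P₁)^(1/4) = (3.84)^(1/4) = 1.39985.
T₂ = 1213 × 1.39985 = 1.70×10³ K.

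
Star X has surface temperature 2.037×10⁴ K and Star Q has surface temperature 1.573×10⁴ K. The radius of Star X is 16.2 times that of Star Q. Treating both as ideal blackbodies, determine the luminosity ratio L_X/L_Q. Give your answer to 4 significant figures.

L_X/L_Q ≈ 738.0

L ∝ R²T⁴, so L_X/L_Q = (R_X/R_Q)²(T_X/T_Q)⁴ = (16.2)² × (2.037×10⁴/1.573×10⁴)⁴ = 262.44 × 2.81222 = 738.0.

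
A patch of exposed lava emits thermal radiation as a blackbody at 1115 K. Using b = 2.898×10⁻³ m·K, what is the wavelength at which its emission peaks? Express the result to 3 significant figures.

Wien's displacement law: λ_max = b/T = (2.898×10⁻³ m·K)/(1115 K) = 2.599×10⁻⁶ m.
That is 2.60 μm, in the infrared range.

λ_max ≈ 2.60 μm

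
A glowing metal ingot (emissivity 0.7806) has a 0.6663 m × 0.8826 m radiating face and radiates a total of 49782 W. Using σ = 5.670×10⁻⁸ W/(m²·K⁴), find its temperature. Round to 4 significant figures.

T ≈ 1176 K

Area A = 0.6663 × 0.8826 = 0.588076 m².
P = εσAT⁴ ⇒ T = (P/(εσA))^(1/4) = (49782/(0.7806×5.670×10⁻⁸×0.588076))^(1/4) = 1176 K.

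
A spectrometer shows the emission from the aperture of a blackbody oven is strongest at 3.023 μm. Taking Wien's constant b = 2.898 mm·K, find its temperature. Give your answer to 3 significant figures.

Wien's law gives T = b/λ_max = (2.898×10⁻³ m·K)/(3.023×10⁻⁶ m) = 959 K.

T ≈ 959 K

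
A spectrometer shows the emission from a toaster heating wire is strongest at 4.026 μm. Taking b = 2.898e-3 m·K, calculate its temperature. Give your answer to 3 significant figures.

T ≈ 720 K

Wien's law gives T = b/λ_max = (2.898×10⁻³ m·K)/(4.026×10⁻⁶ m) = 720 K.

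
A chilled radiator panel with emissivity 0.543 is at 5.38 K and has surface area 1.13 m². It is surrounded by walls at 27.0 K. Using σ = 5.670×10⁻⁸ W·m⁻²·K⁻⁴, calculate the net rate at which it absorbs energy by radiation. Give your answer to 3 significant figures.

Net gain ≈ 0.0185 W

Area A = 1.13 m².
Net radiated power P_net = εσA(T⁴ − T₀⁴) = 0.543×5.670×10⁻⁸×1.13×(5.38⁴ − 27.0⁴).
T⁴ − T₀⁴ = 837.778 − 5.31441×10⁵ = -5.30603×10⁵ K⁴, so P_net = -0.0185 W — negative, meaning a net gain of 0.0185 W.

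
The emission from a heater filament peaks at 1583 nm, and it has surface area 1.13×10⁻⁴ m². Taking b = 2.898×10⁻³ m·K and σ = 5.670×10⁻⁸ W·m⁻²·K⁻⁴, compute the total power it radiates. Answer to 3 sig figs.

P ≈ 72.0 W

Wien's law: T = b/λ_max = 2.898×10⁻³/1.583×10⁻⁶ = 1830.70 K.
Area A = 1.13×10⁻⁴ m².
Then P = σAT⁴ = 5.670×10⁻⁸×1.13×10⁻⁴×(1830.70)⁴ = 72.0 W.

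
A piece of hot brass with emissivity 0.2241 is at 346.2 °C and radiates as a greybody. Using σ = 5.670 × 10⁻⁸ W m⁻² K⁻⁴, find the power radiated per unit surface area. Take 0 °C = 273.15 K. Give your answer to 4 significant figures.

I ≈ 1870 W/m²

T = 346.2 °C + 273.15 = 619.35 K.
Stefan–Boltzmann: I = εσT⁴ = 0.2241 × 5.670×10⁻⁸ × (619.35)⁴ = 1870 W/m².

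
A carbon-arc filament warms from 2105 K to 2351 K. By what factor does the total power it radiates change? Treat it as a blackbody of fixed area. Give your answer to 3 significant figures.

P₂/P₁ ≈ 1.56

P ∝ T⁴, so P₂/P₁ = (T₂/T₁)⁴ = (2351/2105)⁴ = (1.11686)⁴ = 1.56.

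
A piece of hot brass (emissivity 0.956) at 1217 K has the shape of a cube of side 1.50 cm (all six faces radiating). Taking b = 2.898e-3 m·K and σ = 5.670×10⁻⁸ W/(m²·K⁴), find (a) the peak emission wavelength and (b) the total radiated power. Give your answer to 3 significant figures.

λ_max ≈ 2.38 μm; P ≈ 161 W

(a) λ_max = b/T = 2.898×10⁻³/1217 = 2.381×10⁻⁶ m = 2.38 μm.
Area A = 6s² = 6×(0.0150 m)² = 1.35×10⁻³ m².
(b) P = εσAT⁴ = 0.956×5.670×10⁻⁸×1.35×10⁻³×(1217)⁴ = 161 W.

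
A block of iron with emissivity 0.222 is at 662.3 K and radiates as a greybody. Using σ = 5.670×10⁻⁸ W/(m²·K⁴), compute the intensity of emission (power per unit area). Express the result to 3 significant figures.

Stefan–Boltzmann: I = εσT⁴ = 0.222 × 5.670×10⁻⁸ × (662.3)⁴ = 2.42×10³ W/m².

I ≈ 2.42×10³ W/m²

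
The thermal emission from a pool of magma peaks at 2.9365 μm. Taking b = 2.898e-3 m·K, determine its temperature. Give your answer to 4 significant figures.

T ≈ 986.9 K

Wien's law gives T = b/λ_max = (2.898×10⁻³ m·K)/(2.9365×10⁻⁶ m) = 986.9 K.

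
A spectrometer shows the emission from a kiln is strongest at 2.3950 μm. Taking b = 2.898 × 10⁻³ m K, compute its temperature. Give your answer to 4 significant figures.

T ≈ 1210 K

Wien's law gives T = b/λ_max = (2.898×10⁻³ m·K)/(2.3950×10⁻⁶ m) = 1210 K.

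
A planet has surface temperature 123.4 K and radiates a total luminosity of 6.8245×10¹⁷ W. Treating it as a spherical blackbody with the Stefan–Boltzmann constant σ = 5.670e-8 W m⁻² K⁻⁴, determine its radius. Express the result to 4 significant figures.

L = 4πR²σT⁴ ⇒ R = √(L/(4πσT⁴)).
σT⁴ = 13.1475 W/m², so R = √(6.8245×10¹⁷/(4π×13.1475)) = 6.427×10⁷ m.

R ≈ 6.427×10⁷ m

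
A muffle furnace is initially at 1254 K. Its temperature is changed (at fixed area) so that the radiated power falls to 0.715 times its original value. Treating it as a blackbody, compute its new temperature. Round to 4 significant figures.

T₂ ≈ 1153 K

P ∝ T⁴, so T₂/T₁ = (P₂/P₁)^(1/4) = (0.715)^(1/4) = 0.919552.
T₂ = 1254 × 0.919552 = 1153 K.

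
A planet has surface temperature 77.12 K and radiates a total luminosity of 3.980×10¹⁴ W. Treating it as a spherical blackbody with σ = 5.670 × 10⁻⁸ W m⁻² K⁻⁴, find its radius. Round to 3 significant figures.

R ≈ 3.97×10⁶ m

L = 4πR²σT⁴ ⇒ R = √(L/(4πσT⁴)).
σT⁴ = 2.00563 W/m², so R = √(3.980×10¹⁴/(4π×2.00563)) = 3.97×10⁶ m.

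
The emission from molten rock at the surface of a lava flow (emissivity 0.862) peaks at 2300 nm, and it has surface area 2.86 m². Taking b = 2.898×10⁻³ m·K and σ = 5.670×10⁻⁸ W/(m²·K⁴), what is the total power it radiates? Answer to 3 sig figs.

Wien's law: T = b/λ_max = 2.898×10⁻³/2.300×10⁻⁶ = 1260.00 K.
Area A = 2.86 m².
Then P = εσAT⁴ = 0.862×5.670×10⁻⁸×2.86×(1260.00)⁴ = 3.52×10⁵ W.

P ≈ 3.52×10⁵ W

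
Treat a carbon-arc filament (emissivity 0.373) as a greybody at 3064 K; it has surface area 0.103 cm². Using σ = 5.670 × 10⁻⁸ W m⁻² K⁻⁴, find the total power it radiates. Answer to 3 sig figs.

Area A = 0.103 cm² = 1.03×10⁻⁵ m².
P = εσAT⁴ = 0.373 × 5.670×10⁻⁸ × 1.03×10⁻⁵ × (3064)⁴ = 19.2 W.

P ≈ 19.2 W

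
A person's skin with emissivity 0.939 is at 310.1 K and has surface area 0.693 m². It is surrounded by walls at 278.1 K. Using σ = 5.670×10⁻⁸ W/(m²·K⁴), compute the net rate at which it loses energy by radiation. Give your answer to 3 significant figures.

Area A = 0.693 m².
Net radiated power P_net = εσA(T⁴ − T₀⁴) = 0.939×5.670×10⁻⁸×0.693×(310.1⁴ − 278.1⁴).
T⁴ − T₀⁴ = 9.24713×10⁹ − 5.98142×10⁹ = 3.26571×10⁹ K⁴, so P_net = 120 W.

Net loss ≈ 120 W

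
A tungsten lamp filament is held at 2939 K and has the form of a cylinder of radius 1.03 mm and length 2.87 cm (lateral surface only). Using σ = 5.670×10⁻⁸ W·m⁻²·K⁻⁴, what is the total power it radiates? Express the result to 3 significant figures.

P ≈ 786 W

Lateral area A = 2πrL = 2π×1.03×10⁻³×0.0287 = 1.85737×10⁻⁴ m².
P = σAT⁴ = 5.670×10⁻⁸ × 1.85737×10⁻⁴ × (2939)⁴ = 786 W.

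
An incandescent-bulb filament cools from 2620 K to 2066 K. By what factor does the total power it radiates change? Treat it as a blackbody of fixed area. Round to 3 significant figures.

P ∝ T⁴, so P₂/P₁ = (T₂/T₁)⁴ = (2066/2620)⁴ = (0.788550)⁴ = 0.387.

P₂/P₁ ≈ 0.387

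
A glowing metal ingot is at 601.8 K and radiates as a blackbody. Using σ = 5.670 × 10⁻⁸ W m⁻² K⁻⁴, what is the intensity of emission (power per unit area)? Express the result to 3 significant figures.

Stefan–Boltzmann: I = σT⁴ = 5.670×10⁻⁸ × (601.8)⁴ = 7.44×10³ W/m².

I ≈ 7.44×10³ W/m²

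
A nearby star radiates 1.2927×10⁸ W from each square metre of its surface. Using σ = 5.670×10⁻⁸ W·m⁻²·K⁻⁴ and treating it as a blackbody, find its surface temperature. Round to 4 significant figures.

T ≈ 6910 K

I = σT⁴, so T = (I/σ)^(1/4) = (1.2927×10⁸/(5.670×10⁻⁸))^(1/4) = 6910 K.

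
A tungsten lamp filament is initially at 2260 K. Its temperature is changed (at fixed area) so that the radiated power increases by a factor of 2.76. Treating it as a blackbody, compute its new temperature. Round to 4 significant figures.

T₂ ≈ 2913 K

P ∝ T⁴, so T₂/T₁ = (P₂/P₁)^(1/4) = (2.76)^(1/4) = 1.28892.
T₂ = 2260 × 1.28892 = 2913 K.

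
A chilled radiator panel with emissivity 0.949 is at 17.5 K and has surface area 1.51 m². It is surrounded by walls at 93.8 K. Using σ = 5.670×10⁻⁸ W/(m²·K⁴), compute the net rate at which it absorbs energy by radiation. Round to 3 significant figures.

Net gain ≈ 6.28 W

Area A = 1.51 m².
Net radiated power P_net = εσA(T⁴ − T₀⁴) = 0.949×5.670×10⁻⁸×1.51×(17.5⁴ − 93.8⁴).
T⁴ − T₀⁴ = 93789.1 − 7.74125×10⁷ = -7.73187×10⁷ K⁴, so P_net = -6.28 W — negative, meaning a net gain of 6.28 W.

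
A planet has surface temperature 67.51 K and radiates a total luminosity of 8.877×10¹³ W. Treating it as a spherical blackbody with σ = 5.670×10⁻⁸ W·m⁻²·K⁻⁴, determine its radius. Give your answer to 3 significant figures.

R ≈ 2.45×10⁶ m

L = 4πR²σT⁴ ⇒ R = √(L/(4πσT⁴)).
σT⁴ = 1.17776 W/m², so R = √(8.877×10¹³/(4π×1.17776)) = 2.45×10⁶ m.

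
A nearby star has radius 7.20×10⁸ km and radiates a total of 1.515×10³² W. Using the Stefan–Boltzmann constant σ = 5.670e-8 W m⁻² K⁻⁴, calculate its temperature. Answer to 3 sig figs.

T ≈ 4.50×10³ K

Surface area A = 4πR² = 4π(7.20×10¹¹ m)² = 6.51441×10²⁴ m².
P = σAT⁴ ⇒ T = (P/(σA))^(1/4) = (1.515×10³²/(5.670×10⁻⁸×6.51441×10²⁴))^(1/4) = 4.50×10³ K.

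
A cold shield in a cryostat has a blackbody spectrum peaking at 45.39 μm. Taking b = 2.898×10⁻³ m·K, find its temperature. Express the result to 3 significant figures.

Wien's law gives T = b/λ_max = (2.898×10⁻³ m·K)/(4.539×10⁻⁵ m) = 63.8 K.

T ≈ 63.8 K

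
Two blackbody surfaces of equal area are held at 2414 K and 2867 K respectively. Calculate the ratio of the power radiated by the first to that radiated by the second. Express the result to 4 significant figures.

With equal areas, P₁/P₂ = (T₁/T₂)⁴ = (2414/2867)⁴ = 0.5026.

P₁/P₂ ≈ 0.5026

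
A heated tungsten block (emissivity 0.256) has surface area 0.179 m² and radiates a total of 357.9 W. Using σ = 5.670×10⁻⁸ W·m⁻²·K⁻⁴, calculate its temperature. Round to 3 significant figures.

Area A = 0.179 m².
P = εσAT⁴ ⇒ T = (P/(εσA))^(1/4) = (357.9/(0.256×5.670×10⁻⁸×0.179))^(1/4) = 609 K.

T ≈ 609 K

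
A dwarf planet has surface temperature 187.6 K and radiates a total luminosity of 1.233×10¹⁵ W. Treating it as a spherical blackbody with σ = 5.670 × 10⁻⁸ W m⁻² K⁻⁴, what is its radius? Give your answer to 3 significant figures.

L = 4πR²σT⁴ ⇒ R = √(L/(4πσT⁴)).
σT⁴ = 70.2287 W/m², so R = √(1.233×10¹⁵/(4π×70.2287)) = 1.18×10⁶ m.

R ≈ 1.18×10⁶ m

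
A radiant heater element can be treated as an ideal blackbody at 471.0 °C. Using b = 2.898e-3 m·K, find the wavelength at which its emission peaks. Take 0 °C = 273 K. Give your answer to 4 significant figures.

T = 471.0 °C + 273 = 744.0 K.
Wien's displacement law: λ_max = b/T = (2.898×10⁻³ m·K)/(744.0 K) = 3.8952×10⁻⁶ m.
That is 3.895 μm, in the infrared range.

λ_max ≈ 3.895 μm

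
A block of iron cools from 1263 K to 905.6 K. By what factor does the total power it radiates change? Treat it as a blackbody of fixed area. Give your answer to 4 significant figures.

P ∝ T⁴, so P₂/P₁ = (T₂/T₁)⁴ = (905.6/1263)⁴ = (0.717023)⁴ = 0.2643.

P₂/P₁ ≈ 0.2643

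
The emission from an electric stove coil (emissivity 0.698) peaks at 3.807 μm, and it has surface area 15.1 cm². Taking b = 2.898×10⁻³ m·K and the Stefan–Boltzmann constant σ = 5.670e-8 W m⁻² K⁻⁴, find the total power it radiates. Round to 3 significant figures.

Wien's law: T = b/λ_max = 2.898×10⁻³/3.807×10⁻⁶ = 761.229 K.
Area A = 15.1 cm² = 1.51×10⁻³ m².
Then P = εσAT⁴ = 0.698×5.670×10⁻⁸×1.51×10⁻³×(761.229)⁴ = 20.1 W.

P ≈ 20.1 W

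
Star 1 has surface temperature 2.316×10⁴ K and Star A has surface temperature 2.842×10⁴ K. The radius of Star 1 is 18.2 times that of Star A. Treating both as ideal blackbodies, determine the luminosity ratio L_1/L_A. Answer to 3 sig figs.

L_1/L_A ≈ 146

L ∝ R²T⁴, so L_1/L_A = (R_1/R_A)²(T_1/T_A)⁴ = (18.2)² × (2.316×10⁴/2.842×10⁴)⁴ = 331.24 × 0.441020 = 146.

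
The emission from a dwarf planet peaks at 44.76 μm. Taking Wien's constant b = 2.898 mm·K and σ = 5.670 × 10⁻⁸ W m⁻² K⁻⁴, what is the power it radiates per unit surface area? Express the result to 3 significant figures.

I ≈ 0.996 W/m²

Wien's law: T = b/λ_max = 2.898×10⁻³/4.476×10⁻⁵ = 64.7453 K.
Then I = σT⁴ = 5.670×10⁻⁸×(64.7453)⁴ = 0.996 W/m².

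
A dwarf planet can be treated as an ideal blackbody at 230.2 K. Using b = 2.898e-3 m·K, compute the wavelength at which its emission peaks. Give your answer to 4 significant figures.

λ_max ≈ 12.59 μm

Wien's displacement law: λ_max = b/T = (2.898×10⁻³ m·K)/(230.2 K) = 1.2589×10⁻⁵ m.
That is 12.59 μm, in the infrared range.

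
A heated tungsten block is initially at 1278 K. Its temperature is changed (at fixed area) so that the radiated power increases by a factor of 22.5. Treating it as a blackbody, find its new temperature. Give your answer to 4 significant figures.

P ∝ T⁴, so T₂/T₁ = (P₂/P₁)^(1/4) = (22.5)^(1/4) = 2.17794.
T₂ = 1278 × 2.17794 = 2783 K.

T₂ ≈ 2783 K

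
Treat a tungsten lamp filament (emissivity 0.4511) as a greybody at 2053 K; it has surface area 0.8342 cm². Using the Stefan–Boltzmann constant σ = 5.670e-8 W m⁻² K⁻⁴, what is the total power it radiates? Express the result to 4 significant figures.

Area A = 0.8342 cm² = 8.342×10⁻⁵ m².
P = εσAT⁴ = 0.4511 × 5.670×10⁻⁸ × 8.342×10⁻⁵ × (2053)⁴ = 37.90 W.

P ≈ 37.90 W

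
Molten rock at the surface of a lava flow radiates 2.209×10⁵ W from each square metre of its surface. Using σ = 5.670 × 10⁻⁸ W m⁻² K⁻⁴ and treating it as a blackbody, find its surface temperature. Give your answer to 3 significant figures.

T ≈ 1.40×10³ K

I = σT⁴, so T = (I/σ)^(1/4) = (2.209×10⁵/(5.670×10⁻⁸))^(1/4) = 1.40×10³ K.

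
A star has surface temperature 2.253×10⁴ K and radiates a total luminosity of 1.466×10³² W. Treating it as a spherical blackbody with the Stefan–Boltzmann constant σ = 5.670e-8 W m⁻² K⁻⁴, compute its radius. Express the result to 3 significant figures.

L = 4πR²σT⁴ ⇒ R = √(L/(4πσT⁴)).
σT⁴ = 1.46092×10¹⁰ W/m², so R = √(1.466×10³²/(4π×1.46092×10¹⁰)) = 2.83×10¹⁰ m.

R ≈ 2.83×10¹⁰ m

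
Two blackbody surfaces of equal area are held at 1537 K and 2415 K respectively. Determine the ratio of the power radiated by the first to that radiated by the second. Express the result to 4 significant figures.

P₁/P₂ ≈ 0.1641

With equal areas, P₁/P₂ = (T₁/T₂)⁴ = (1537/2415)⁴ = 0.1641.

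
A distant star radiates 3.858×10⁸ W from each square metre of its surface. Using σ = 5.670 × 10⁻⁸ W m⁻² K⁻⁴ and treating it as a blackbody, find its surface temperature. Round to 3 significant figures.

I = σT⁴, so T = (I/σ)^(1/4) = (3.858×10⁸/(5.670×10⁻⁸))^(1/4) = 9.08×10³ K.

T ≈ 9.08×10³ K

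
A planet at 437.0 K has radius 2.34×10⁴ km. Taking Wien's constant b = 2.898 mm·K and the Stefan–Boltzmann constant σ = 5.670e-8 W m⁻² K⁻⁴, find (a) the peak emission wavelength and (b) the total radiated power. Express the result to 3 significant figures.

λ_max ≈ 6.63 μm; P ≈ 1.42×10¹⁹ W

(a) λ_max = b/T = 2.898×10⁻³/437.0 = 6.632×10⁻⁶ m = 6.63 μm.
Surface area A = 4πR² = 4π(2.34×10⁷ m)² = 6.88084×10¹⁵ m².
(b) P = σAT⁴ = 5.670×10⁻⁸×6.88084×10¹⁵×(437.0)⁴ = 1.42×10¹⁹ W.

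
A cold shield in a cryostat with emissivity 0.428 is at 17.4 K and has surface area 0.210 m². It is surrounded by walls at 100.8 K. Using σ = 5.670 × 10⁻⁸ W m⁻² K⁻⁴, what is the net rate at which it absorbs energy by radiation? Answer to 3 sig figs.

Area A = 0.210 m².
Net radiated power P_net = εσA(T⁴ − T₀⁴) = 0.428×5.670×10⁻⁸×0.210×(17.4⁴ − 100.8⁴).
T⁴ − T₀⁴ = 91663.6 − 1.03239×10⁸ = -1.03147×10⁸ K⁴, so P_net = -0.526 W — negative, meaning a net gain of 0.526 W.

Net gain ≈ 0.526 W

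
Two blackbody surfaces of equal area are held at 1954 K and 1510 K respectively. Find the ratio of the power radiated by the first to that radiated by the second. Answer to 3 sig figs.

With equal areas, P₁/P₂ = (T₁/T₂)⁴ = (1954/1510)⁴ = 2.80.

P₁/P₂ ≈ 2.80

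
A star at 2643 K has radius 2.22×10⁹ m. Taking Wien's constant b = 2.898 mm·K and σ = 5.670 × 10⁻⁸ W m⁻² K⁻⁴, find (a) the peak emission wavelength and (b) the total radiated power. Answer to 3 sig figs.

(a) λ_max = b/T = 2.898×10⁻³/2643 = 1.096×10⁻⁶ m = 1.10×10³ nm.
Surface area A = 4πR² = 4π(2.22×10⁹ m)² = 6.19321×10¹⁹ m².
(b) P = σAT⁴ = 5.670×10⁻⁸×6.19321×10¹⁹×(2643)⁴ = 1.71×10²⁶ W.

λ_max ≈ 1.10×10³ nm; P ≈ 1.71×10²⁶ W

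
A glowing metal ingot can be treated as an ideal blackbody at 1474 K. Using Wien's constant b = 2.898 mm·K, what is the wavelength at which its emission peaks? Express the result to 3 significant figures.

Wien's displacement law: λ_max = b/T = (2.898×10⁻³ m·K)/(1474 K) = 1.966×10⁻⁶ m.
That is 1.97 μm, in the infrared range.

λ_max ≈ 1.97 μm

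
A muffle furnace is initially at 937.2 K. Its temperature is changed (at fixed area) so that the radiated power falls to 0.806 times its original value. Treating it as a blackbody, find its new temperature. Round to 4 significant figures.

T₂ ≈ 888.0 K

P ∝ T⁴, so T₂/T₁ = (P₂/P₁)^(1/4) = (0.806)^(1/4) = 0.947510.
T₂ = 937.2 × 0.947510 = 888.0 K.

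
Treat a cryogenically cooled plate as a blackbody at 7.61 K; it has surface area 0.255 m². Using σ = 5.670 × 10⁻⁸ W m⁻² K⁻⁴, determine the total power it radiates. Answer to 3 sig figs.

P ≈ 4.85×10⁻⁵ W

Area A = 0.255 m².
P = σAT⁴ = 5.670×10⁻⁸ × 0.255 × (7.61)⁴ = 4.85×10⁻⁵ W.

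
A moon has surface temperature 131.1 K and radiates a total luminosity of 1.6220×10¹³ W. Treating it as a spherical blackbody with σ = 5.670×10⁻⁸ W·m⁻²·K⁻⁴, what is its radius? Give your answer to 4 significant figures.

R ≈ 2.776×10⁵ m

L = 4πR²σT⁴ ⇒ R = √(L/(4πσT⁴)).
σT⁴ = 16.7492 W/m², so R = √(1.6220×10¹³/(4π×16.7492)) = 2.776×10⁵ m.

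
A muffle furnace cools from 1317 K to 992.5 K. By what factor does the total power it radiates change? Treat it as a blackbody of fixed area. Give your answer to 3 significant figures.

P ∝ T⁴, so P₂/P₁ = (T₂/T₁)⁴ = (992.5/1317)⁴ = (0.753607)⁴ = 0.323.

P₂/P₁ ≈ 0.323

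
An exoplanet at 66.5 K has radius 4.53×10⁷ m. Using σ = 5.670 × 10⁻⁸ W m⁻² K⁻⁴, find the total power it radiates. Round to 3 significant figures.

Surface area A = 4πR² = 4π(4.53×10⁷ m)² = 2.57873×10¹⁶ m².
P = σAT⁴ = 5.670×10⁻⁸ × 2.57873×10¹⁶ × (66.5)⁴ = 2.86×10¹⁶ W.

P ≈ 2.86×10¹⁶ W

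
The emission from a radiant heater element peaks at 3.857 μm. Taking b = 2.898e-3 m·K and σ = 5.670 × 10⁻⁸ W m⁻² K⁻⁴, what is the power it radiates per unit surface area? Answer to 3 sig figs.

Wien's law: T = b/λ_max = 2.898×10⁻³/3.857×10⁻⁶ = 751.361 K.
Then I = σT⁴ = 5.670×10⁻⁸×(751.361)⁴ = 1.81×10⁴ W/m².

I ≈ 1.81×10⁴ W/m²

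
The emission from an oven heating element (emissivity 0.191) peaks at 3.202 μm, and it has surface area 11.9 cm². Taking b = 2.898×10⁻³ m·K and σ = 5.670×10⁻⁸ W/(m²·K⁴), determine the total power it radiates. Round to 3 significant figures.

P ≈ 8.65 W

Wien's law: T = b/λ_max = 2.898×10⁻³/3.202×10⁻⁶ = 905.059 K.
Area A = 11.9 cm² = 1.19×10⁻³ m².
Then P = εσAT⁴ = 0.191×5.670×10⁻⁸×1.19×10⁻³×(905.059)⁴ = 8.65 W.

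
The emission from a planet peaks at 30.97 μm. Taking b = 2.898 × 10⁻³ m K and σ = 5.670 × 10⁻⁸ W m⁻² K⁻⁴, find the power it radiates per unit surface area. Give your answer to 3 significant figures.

I ≈ 4.35 W/m²

Wien's law: T = b/λ_max = 2.898×10⁻³/3.097×10⁻⁵ = 93.5744 K.
Then I = σT⁴ = 5.670×10⁻⁸×(93.5744)⁴ = 4.35 W/m².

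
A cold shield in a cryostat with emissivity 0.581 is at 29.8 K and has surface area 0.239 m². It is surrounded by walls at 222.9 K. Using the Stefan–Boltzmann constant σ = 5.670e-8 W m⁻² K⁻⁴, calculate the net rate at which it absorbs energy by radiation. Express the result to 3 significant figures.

Area A = 0.239 m².
Net radiated power P_net = εσA(T⁴ − T₀⁴) = 0.581×5.670×10⁻⁸×0.239×(29.8⁴ − 222.9⁴).
T⁴ − T₀⁴ = 7.88615×10⁵ − 2.46854×10⁹ = -2.46775×10⁹ K⁴, so P_net = -19.4 W — negative, meaning a net gain of 19.4 W.

Net gain ≈ 19.4 W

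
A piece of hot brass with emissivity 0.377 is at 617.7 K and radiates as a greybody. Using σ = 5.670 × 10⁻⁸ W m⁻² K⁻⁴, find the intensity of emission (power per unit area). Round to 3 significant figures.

I ≈ 3.11×10³ W/m²

Stefan–Boltzmann: I = εσT⁴ = 0.377 × 5.670×10⁻⁸ × (617.7)⁴ = 3.11×10³ W/m².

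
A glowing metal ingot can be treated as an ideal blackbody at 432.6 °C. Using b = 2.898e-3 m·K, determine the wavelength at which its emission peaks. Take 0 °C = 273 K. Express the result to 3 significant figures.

λ_max ≈ 4.11 μm

T = 432.6 °C + 273 = 705.6 K.
Wien's displacement law: λ_max = b/T = (2.898×10⁻³ m·K)/(705.6 K) = 4.107×10⁻⁶ m.
That is 4.11 μm, in the infrared range.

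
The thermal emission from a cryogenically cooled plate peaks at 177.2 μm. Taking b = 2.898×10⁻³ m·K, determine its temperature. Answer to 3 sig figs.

Wien's law gives T = b/λ_max = (2.898×10⁻³ m·K)/(1.772×10⁻⁴ m) = 16.4 K.

T ≈ 16.4 K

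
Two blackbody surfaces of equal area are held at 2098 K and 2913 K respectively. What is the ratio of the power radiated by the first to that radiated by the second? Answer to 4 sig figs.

P₁/P₂ ≈ 0.2691

With equal areas, P₁/P₂ = (T₁/T₂)⁴ = (2098/2913)⁴ = 0.2691.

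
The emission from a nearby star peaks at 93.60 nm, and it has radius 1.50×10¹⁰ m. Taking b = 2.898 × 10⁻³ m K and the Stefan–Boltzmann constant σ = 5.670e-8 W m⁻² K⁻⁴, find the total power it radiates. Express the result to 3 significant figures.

Wien's law: T = b/λ_max = 2.898×10⁻³/9.360×10⁻⁸ = 30961.5 K.
Surface area A = 4πR² = 4π(1.50×10¹⁰ m)² = 2.82743×10²¹ m².
Then P = σAT⁴ = 5.670×10⁻⁸×2.82743×10²¹×(30961.5)⁴ = 1.47×10³² W.

P ≈ 1.47×10³² W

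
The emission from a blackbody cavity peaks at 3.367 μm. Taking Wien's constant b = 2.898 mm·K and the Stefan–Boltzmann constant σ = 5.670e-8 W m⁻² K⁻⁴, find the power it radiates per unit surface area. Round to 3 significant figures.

I ≈ 3.11×10⁴ W/m²

Wien's law: T = b/λ_max = 2.898×10⁻³/3.367×10⁻⁶ = 860.707 K.
Then I = σT⁴ = 5.670×10⁻⁸×(860.707)⁴ = 3.11×10⁴ W/m².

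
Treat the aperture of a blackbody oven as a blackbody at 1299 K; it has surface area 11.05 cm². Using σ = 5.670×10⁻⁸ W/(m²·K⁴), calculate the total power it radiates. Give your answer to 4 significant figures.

P ≈ 178.4 W

Area A = 11.05 cm² = 1.105×10⁻³ m².
P = σAT⁴ = 5.670×10⁻⁸ × 1.105×10⁻³ × (1299)⁴ = 178.4 W.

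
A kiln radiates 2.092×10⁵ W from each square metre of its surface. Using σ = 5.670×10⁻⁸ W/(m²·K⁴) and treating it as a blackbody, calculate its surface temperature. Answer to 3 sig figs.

T ≈ 1.39×10³ K

I = σT⁴, so T = (I/σ)^(1/4) = (2.092×10⁵/(5.670×10⁻⁸))^(1/4) = 1.39×10³ K.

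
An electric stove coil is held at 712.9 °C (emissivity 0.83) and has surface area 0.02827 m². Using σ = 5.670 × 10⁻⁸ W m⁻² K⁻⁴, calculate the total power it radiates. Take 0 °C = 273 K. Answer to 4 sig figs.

T = 712.9 °C + 273 = 985.9 K.
Area A = 0.02827 m².
P = εσAT⁴ = 0.83 × 5.670×10⁻⁸ × 0.02827 × (985.9)⁴ = 1257 W.

P ≈ 1257 W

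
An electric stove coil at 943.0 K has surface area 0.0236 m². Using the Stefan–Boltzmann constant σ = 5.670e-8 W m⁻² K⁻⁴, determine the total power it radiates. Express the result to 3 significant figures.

Area A = 0.0236 m².
P = σAT⁴ = 5.670×10⁻⁸ × 0.0236 × (943.0)⁴ = 1.06×10³ W.

P ≈ 1.06×10³ W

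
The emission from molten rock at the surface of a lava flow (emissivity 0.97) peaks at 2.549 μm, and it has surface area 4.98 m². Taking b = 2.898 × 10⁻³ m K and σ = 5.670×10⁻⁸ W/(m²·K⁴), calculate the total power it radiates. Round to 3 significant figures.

Wien's law: T = b/λ_max = 2.898×10⁻³/2.549×10⁻⁶ = 1136.92 K.
Area A = 4.98 m².
Then P = εσAT⁴ = 0.97×5.670×10⁻⁸×4.98×(1136.92)⁴ = 4.58×10⁵ W.

P ≈ 4.58×10⁵ W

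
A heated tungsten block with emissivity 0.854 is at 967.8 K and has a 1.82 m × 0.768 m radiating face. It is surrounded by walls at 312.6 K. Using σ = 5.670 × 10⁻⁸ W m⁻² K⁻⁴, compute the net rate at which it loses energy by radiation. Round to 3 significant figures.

Net loss ≈ 5.87×10⁴ W

Area A = 1.82 × 0.768 = 1.39776 m².
Net radiated power P_net = εσA(T⁴ − T₀⁴) = 0.854×5.670×10⁻⁸×1.39776×(967.8⁴ − 312.6⁴).
T⁴ − T₀⁴ = 8.77289×10¹¹ − 9.54896×10⁹ = 8.67740×10¹¹ K⁴, so P_net = 5.87×10⁴ W.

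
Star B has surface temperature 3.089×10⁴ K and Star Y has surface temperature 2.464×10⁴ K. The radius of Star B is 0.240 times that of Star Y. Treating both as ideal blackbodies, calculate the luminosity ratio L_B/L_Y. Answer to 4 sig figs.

L ∝ R²T⁴, so L_B/L_Y = (R_B/R_Y)²(T_B/T_Y)⁴ = (0.240)² × (3.089×10⁴/2.464×10⁴)⁴ = 0.0576 × 2.47007 = 0.1423.

L_B/L_Y ≈ 0.1423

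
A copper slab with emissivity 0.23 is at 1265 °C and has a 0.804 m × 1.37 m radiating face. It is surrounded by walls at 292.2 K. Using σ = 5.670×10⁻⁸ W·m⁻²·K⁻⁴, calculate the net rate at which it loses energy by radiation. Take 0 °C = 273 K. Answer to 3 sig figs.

Net loss ≈ 8.03×10⁴ W

T = 1265 °C + 273 = 1538 K.
Area A = 0.804 × 1.37 = 1.10148 m².
Net radiated power P_net = εσA(T⁴ − T₀⁴) = 0.23×5.670×10⁻⁸×1.10148×(1538⁴ − 292.2⁴).
T⁴ − T₀⁴ = 5.59533×10¹² − 7.28989×10⁹ = 5.58804×10¹² K⁴, so P_net = 8.03×10⁴ W.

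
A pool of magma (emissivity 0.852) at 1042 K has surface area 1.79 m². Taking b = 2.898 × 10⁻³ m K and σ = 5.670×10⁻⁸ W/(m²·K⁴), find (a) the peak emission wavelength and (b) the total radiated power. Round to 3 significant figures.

λ_max ≈ 2.78×10³ nm; P ≈ 1.02×10⁵ W

(a) λ_max = b/T = 2.898×10⁻³/1042 = 2.781×10⁻⁶ m = 2.78×10³ nm.
Area A = 1.79 m².
(b) P = εσAT⁴ = 0.852×5.670×10⁻⁸×1.79×(1042)⁴ = 1.02×10⁵ W.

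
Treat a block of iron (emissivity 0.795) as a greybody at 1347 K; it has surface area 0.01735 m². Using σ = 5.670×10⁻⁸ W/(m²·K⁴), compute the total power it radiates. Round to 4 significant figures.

P ≈ 2575 W

Area A = 0.01735 m².
P = εσAT⁴ = 0.795 × 5.670×10⁻⁸ × 0.01735 × (1347)⁴ = 2575 W.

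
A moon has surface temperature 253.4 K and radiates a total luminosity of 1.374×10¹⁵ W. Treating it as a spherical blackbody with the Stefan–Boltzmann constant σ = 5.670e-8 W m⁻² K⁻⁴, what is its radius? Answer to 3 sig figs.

L = 4πR²σT⁴ ⇒ R = √(L/(4πσT⁴)).
σT⁴ = 233.781 W/m², so R = √(1.374×10¹⁵/(4π×233.781)) = 6.84×10⁵ m.

R ≈ 6.84×10⁵ m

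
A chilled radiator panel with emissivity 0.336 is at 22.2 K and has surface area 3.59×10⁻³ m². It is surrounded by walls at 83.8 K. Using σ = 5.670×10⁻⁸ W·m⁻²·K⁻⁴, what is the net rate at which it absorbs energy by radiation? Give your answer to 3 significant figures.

Net gain ≈ 3.36×10⁻³ W

Area A = 3.59×10⁻³ m².
Net radiated power P_net = εσA(T⁴ − T₀⁴) = 0.336×5.670×10⁻⁸×3.59×10⁻³×(22.2⁴ − 83.8⁴).
T⁴ − T₀⁴ = 2.42891×10⁵ − 4.93147×10⁷ = -4.90718×10⁷ K⁴, so P_net = -3.36×10⁻³ W — negative, meaning a net gain of 3.36×10⁻³ W.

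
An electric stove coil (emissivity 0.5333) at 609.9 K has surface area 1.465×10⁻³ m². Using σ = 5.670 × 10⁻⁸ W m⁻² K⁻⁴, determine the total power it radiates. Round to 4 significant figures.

Area A = 1.465×10⁻³ m².
P = εσAT⁴ = 0.5333 × 5.670×10⁻⁸ × 1.465×10⁻³ × (609.9)⁴ = 6.130 W.

P ≈ 6.130 W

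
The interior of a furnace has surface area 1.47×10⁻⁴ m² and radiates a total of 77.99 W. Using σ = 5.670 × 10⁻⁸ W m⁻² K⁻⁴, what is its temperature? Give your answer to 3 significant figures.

T ≈ 1.75×10³ K

Area A = 1.47×10⁻⁴ m².
P = σAT⁴ ⇒ T = (P/(σA))^(1/4) = (77.99/(5.670×10⁻⁸×1.47×10⁻⁴))^(1/4) = 1.75×10³ K.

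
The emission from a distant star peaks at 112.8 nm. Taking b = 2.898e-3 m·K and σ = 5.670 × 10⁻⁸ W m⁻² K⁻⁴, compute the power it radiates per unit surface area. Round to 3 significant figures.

Wien's law: T = b/λ_max = 2.898×10⁻³/1.128×10⁻⁷ = 25691.5 K.
Then I = σT⁴ = 5.670×10⁻⁸×(25691.5)⁴ = 2.47×10¹⁰ W/m².

I ≈ 2.47×10¹⁰ W/m²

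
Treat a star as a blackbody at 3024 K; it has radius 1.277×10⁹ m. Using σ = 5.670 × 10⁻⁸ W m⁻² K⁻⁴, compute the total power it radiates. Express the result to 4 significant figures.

Surface area A = 4πR² = 4π(1.277×10⁹ m)² = 2.04923×10¹⁹ m².
P = σAT⁴ = 5.670×10⁻⁸ × 2.04923×10¹⁹ × (3024)⁴ = 9.716×10²⁵ W.

P ≈ 9.716×10²⁵ W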